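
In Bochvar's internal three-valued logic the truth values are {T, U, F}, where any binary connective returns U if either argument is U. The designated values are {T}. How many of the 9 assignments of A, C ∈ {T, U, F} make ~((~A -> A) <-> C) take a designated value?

2

Designated under: (A=T, C=F); (A=F, C=T).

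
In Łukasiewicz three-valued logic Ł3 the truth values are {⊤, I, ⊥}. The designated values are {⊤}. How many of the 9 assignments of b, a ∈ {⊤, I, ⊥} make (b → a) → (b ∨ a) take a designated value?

Of the 9 assignments, 6 give a value in {⊤}.

6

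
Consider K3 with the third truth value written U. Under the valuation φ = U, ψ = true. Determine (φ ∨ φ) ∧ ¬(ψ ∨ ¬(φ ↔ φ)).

false

φ ∨ φ = U ∨ U = U
φ ↔ φ = U ↔ U = U
¬(φ ↔ φ) = ¬U = U
ψ ∨ ¬(φ ↔ φ) = true ∨ U = true
¬(ψ ∨ ¬(φ ↔ φ)) = ¬true = false
(φ ∨ φ) ∧ ¬(ψ ∨ ¬(φ ↔ φ)) = U ∧ false = false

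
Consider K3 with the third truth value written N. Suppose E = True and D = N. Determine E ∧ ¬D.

N

¬D = ¬N = N
E ∧ ¬D = True ∧ N = N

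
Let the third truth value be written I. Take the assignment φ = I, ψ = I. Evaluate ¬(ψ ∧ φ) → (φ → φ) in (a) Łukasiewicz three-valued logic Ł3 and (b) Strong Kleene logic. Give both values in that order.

true; I

In Łukasiewicz three-valued logic Ł3: ψ ∧ φ = I ∧ I = I
¬(ψ ∧ φ) = ¬I = I
φ → φ = I → I = true  [min(1, 1−½+½)]
¬(ψ ∧ φ) → (φ → φ) = I → true = true
In Strong Kleene logic: ψ ∧ φ = I ∧ I = I
¬(ψ ∧ φ) = ¬I = I
φ → φ = I → I = I
¬(ψ ∧ φ) → (φ → φ) = I → I = I
They differ because Łukasiewicz three-valued logic Ł3 and Strong Kleene logic treat I differently under implication.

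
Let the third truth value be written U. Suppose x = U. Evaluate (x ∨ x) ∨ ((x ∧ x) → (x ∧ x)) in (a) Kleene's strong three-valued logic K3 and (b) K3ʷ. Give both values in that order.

U; U

In Kleene's strong three-valued logic K3: x ∨ x = U ∨ U = U
x ∧ x = U ∧ U = U
x ∧ x = U ∧ U = U
(x ∧ x) → (x ∧ x) = U → U = U  [¬U ∨ U]
(x ∨ x) ∨ ((x ∧ x) → (x ∧ x)) = U ∨ U = U
In K3ʷ: x ∨ x = U ∨ U = U
x ∧ x = U ∧ U = U
x ∧ x = U ∧ U = U
(x ∧ x) → (x ∧ x) = U → U = U
(x ∨ x) ∨ ((x ∧ x) → (x ∧ x)) = U ∨ U = U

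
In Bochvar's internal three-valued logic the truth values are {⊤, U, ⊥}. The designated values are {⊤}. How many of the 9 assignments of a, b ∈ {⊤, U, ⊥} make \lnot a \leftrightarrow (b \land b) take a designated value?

Designated under: (a=⊤, b=⊥); (a=⊥, b=⊤).

2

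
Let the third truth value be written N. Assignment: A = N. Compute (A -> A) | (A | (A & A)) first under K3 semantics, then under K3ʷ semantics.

In K3: A -> A = N -> N = N  [~N | N]
A & A = N & N = N
A | (A & A) = N | N = N
(A -> A) | (A | (A & A)) = N | N = N
In K3ʷ: A -> A = N -> N = N
A & A = N & N = N
A | (A & A) = N | N = N
(A -> A) | (A | (A & A)) = N | N = N

N; N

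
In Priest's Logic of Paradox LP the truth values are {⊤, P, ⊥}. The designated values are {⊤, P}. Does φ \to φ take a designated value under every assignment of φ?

Every assignment of φ over {⊤, P, ⊥} gives a value in {⊤, P}.
In particular, with φ=P: φ \to φ = P.

Yes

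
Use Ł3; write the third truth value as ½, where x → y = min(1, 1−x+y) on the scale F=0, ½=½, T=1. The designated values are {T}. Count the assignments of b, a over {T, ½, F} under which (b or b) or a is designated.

5

Of the 9 assignments, 5 give a value in {T}.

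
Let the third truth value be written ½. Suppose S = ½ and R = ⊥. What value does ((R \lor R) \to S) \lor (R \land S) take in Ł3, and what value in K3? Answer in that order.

⊤; ⊤

In Ł3: R \lor R = ⊥ \lor ⊥ = ⊥
(R \lor R) \to S = ⊥ \to ½ = ⊤
R \land S = ⊥ \land ½ = ⊥
((R \lor R) \to S) \lor (R \land S) = ⊤ \lor ⊥ = ⊤
In K3: R \lor R = ⊥ \lor ⊥ = ⊥
(R \lor R) \to S = ⊥ \to ½ = ⊤
R \land S = ⊥ \land ½ = ⊥
((R \lor R) \to S) \lor (R \land S) = ⊤ \lor ⊥ = ⊤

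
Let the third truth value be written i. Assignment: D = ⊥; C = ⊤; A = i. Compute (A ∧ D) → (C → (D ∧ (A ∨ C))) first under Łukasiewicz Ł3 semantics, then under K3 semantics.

⊤; ⊤

In Łukasiewicz Ł3: A ∧ D = i ∧ ⊥ = ⊥
A ∨ C = i ∨ ⊤ = ⊤
D ∧ (A ∨ C) = ⊥ ∧ ⊤ = ⊥
C → (D ∧ (A ∨ C)) = ⊤ → ⊥ = ⊥
(A ∧ D) → (C → (D ∧ (A ∨ C))) = ⊥ → ⊥ = ⊤
In K3: A ∧ D = i ∧ ⊥ = ⊥
A ∨ C = i ∨ ⊤ = ⊤
D ∧ (A ∨ C) = ⊥ ∧ ⊤ = ⊥
C → (D ∧ (A ∨ C)) = ⊤ → ⊥ = ⊥
(A ∧ D) → (C → (D ∧ (A ∨ C))) = ⊥ → ⊥ = ⊤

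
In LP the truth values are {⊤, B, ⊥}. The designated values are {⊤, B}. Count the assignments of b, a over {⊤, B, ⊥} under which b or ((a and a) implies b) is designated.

Of the 9 assignments, 8 give a value in {⊤, B}.

8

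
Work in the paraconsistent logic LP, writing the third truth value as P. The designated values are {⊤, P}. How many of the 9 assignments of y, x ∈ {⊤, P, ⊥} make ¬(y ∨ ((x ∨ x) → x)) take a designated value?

2

Designated under: (y=P, x=P); (y=⊥, x=P).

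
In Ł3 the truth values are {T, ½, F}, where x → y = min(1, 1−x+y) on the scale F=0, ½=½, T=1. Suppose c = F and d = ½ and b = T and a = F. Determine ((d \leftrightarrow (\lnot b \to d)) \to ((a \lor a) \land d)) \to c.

½

\lnot b = \lnot T = F
\lnot b \to d = F \to ½ = T
d \leftrightarrow (\lnot b \to d) = ½ \leftrightarrow T = ½
a \lor a = F \lor F = F
(a \lor a) \land d = F \land ½ = F
(d \leftrightarrow (\lnot b \to d)) \to ((a \lor a) \land d) = ½ \to F = ½
((d \leftrightarrow (\lnot b \to d)) \to ((a \lor a) \land d)) \to c = ½ \to F = ½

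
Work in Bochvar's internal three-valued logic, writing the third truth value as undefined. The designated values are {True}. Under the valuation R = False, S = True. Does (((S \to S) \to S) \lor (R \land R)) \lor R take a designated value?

Yes

S \to S = True \to True = True
(S \to S) \to S = True \to True = True
R \land R = False \land False = False
((S \to S) \to S) \lor (R \land R) = True \lor False = True
(((S \to S) \to S) \lor (R \land R)) \lor R = True \lor False = True
True ∈ {True}.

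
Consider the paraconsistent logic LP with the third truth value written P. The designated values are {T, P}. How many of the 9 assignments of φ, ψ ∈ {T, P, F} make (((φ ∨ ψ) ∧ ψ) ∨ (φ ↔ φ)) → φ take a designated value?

6

Of the 9 assignments, 6 give a value in {T, P}.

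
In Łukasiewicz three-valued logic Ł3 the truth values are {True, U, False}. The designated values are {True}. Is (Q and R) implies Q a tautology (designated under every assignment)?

Yes

Every assignment of Q, R over {True, U, False} gives a value in {True}.
In particular, with Q=U, R=U: (Q and R) implies Q = True.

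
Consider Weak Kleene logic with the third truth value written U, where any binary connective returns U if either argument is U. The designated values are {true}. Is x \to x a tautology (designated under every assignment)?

No

Countermodel: x=U gives U, which is not designated.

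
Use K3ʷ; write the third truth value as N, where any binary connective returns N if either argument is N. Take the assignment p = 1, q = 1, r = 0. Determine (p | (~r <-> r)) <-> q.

~r = ~0 = 1
~r <-> r = 1 <-> 0 = 0
p | (~r <-> r) = 1 | 0 = 1
(p | (~r <-> r)) <-> q = 1 <-> 1 = 1

1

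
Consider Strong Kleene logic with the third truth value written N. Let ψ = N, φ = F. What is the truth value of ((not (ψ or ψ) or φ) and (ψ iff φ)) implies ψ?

ψ or ψ = N or N = N
not (ψ or ψ) = not N = N
not (ψ or ψ) or φ = N or F = N
ψ iff φ = N iff F = N
(not (ψ or ψ) or φ) and (ψ iff φ) = N and N = N
((not (ψ or ψ) or φ) and (ψ iff φ)) implies ψ = N implies N = N

N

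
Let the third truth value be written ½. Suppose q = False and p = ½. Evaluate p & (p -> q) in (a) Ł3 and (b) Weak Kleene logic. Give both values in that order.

½; ½

In Ł3: p -> q = ½ -> False = ½  [min(1, 1−½+0)]
p & (p -> q) = ½ & ½ = ½
In Weak Kleene logic: p -> q = ½ -> False = ½  [any arg is the third value ⇒ result is the third value]
p & (p -> q) = ½ & ½ = ½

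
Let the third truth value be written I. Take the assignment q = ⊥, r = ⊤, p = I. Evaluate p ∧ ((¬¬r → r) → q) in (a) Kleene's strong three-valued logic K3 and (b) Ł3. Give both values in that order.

In Kleene's strong three-valued logic K3: ¬r = ¬⊤ = ⊥
¬¬r = ¬⊥ = ⊤
¬¬r → r = ⊤ → ⊤ = ⊤
(¬¬r → r) → q = ⊤ → ⊥ = ⊥
p ∧ ((¬¬r → r) → q) = I ∧ ⊥ = ⊥
In Ł3: ¬r = ¬⊤ = ⊥
¬¬r = ¬⊥ = ⊤
¬¬r → r = ⊤ → ⊤ = ⊤
(¬¬r → r) → q = ⊤ → ⊥ = ⊥
p ∧ ((¬¬r → r) → q) = I ∧ ⊥ = ⊥

⊥; ⊥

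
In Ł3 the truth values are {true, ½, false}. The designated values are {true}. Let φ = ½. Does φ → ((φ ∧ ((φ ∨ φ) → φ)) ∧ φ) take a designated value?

Yes

φ ∨ φ = ½ ∨ ½ = ½
(φ ∨ φ) → φ = ½ → ½ = true  [min(1, 1−½+½)]
φ ∧ ((φ ∨ φ) → φ) = ½ ∧ true = ½
(φ ∧ ((φ ∨ φ) → φ)) ∧ φ = ½ ∧ ½ = ½
φ → ((φ ∧ ((φ ∨ φ) → φ)) ∧ φ) = ½ → ½ = true
true ∈ {true}.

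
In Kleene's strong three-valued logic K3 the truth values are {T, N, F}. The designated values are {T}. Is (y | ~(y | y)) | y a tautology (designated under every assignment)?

No

Countermodel: y=N gives N, which is not designated.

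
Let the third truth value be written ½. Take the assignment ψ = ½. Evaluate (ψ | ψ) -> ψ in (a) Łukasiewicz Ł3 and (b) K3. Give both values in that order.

In Łukasiewicz Ł3: ψ | ψ = ½ | ½ = ½
(ψ | ψ) -> ψ = ½ -> ½ = True
In K3: ψ | ψ = ½ | ½ = ½
(ψ | ψ) -> ψ = ½ -> ½ = ½  [~½ | ½]
They differ because Łukasiewicz Ł3 and K3 treat ½ differently under implication.

True; ½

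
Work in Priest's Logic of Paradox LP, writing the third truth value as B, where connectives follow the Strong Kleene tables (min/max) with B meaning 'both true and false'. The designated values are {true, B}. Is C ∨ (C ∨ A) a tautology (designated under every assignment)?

No

Countermodel: C=false, A=false gives false, which is not designated.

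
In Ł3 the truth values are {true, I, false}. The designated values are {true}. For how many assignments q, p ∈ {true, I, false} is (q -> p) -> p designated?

5

Of the 9 assignments, 5 give a value in {true}.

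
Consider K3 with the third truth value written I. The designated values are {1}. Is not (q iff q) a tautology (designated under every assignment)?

Countermodel: q=1 gives 0, which is not designated.

No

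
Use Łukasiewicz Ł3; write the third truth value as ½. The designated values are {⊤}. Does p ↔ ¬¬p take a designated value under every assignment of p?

Every assignment of p over {⊤, ½, ⊥} gives a value in {⊤}.
In particular, with p=½: p ↔ ¬¬p = ⊤.

Yes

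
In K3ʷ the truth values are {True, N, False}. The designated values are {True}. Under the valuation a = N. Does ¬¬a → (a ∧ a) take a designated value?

No

¬a = ¬N = N
¬¬a = ¬N = N
a ∧ a = N ∧ N = N
¬¬a → (a ∧ a) = N → N = N  [any arg is the third value ⇒ result is the third value]
N ∉ {True}.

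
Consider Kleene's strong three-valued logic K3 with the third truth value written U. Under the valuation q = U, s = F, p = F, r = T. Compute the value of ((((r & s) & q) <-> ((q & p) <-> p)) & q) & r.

r & s = T & F = F
(r & s) & q = F & U = F
q & p = U & F = F
(q & p) <-> p = F <-> F = T
((r & s) & q) <-> ((q & p) <-> p) = F <-> T = F
(((r & s) & q) <-> ((q & p) <-> p)) & q = F & U = F
((((r & s) & q) <-> ((q & p) <-> p)) & q) & r = F & T = F

F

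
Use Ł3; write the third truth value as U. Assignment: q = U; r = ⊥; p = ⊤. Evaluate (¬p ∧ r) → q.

¬p = ¬⊤ = ⊥
¬p ∧ r = ⊥ ∧ ⊥ = ⊥
(¬p ∧ r) → q = ⊥ → U = ⊤  [min(1, 1−0+½)]

⊤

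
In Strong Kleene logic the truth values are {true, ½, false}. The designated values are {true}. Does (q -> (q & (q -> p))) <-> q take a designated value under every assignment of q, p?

No

Countermodel: q=true, p=½ gives ½, which is not designated.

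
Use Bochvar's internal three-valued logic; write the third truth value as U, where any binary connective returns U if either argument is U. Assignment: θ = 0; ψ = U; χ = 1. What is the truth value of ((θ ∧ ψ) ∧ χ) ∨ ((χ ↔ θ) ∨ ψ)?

U

θ ∧ ψ = 0 ∧ U = U
(θ ∧ ψ) ∧ χ = U ∧ 1 = U
χ ↔ θ = 1 ↔ 0 = 0
(χ ↔ θ) ∨ ψ = 0 ∨ U = U
((θ ∧ ψ) ∧ χ) ∨ ((χ ↔ θ) ∨ ψ) = U ∨ U = U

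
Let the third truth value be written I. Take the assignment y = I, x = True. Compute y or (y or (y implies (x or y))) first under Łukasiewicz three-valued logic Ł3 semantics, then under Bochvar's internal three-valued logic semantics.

True; I

In Łukasiewicz three-valued logic Ł3: x or y = True or I = True
y implies (x or y) = I implies True = True
y or (y implies (x or y)) = I or True = True
y or (y or (y implies (x or y))) = I or True = True
In Bochvar's internal three-valued logic: x or y = True or I = I
y implies (x or y) = I implies I = I  [any arg is the third value ⇒ result is the third value]
y or (y implies (x or y)) = I or I = I
y or (y or (y implies (x or y))) = I or I = I
They differ because Łukasiewicz three-valued logic Ł3 and Bochvar's internal three-valued logic treat I differently under the binary connectives.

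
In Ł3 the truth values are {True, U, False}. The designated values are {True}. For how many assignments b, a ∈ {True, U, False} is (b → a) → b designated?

4

Designated under: (b=True, a=True); (b=True, a=U); (b=True, a=False); (b=U, a=False).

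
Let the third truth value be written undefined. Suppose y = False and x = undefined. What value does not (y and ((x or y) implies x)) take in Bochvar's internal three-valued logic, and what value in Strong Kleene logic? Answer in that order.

undefined; True

In Bochvar's internal three-valued logic: x or y = undefined or False = undefined
(x or y) implies x = undefined implies undefined = undefined  [any arg is the third value ⇒ result is the third value]
y and ((x or y) implies x) = False and undefined = undefined
not (y and ((x or y) implies x)) = not undefined = undefined
In Strong Kleene logic: x or y = undefined or False = undefined
(x or y) implies x = undefined implies undefined = undefined  [not undefined or undefined]
y and ((x or y) implies x) = False and undefined = False
not (y and ((x or y) implies x)) = not False = True
They differ because Bochvar's internal three-valued logic and Strong Kleene logic treat undefined differently under the binary connectives.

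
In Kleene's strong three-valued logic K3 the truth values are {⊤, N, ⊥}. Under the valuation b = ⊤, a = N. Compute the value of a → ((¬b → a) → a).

N

¬b = ¬⊤ = ⊥
¬b → a = ⊥ → N = ⊤  [¬⊥ ∨ N]
(¬b → a) → a = ⊤ → N = N
a → ((¬b → a) → a) = N → N = N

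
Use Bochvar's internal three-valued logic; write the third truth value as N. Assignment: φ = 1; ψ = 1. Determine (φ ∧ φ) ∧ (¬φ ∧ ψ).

0

φ ∧ φ = 1 ∧ 1 = 1
¬φ = ¬1 = 0
¬φ ∧ ψ = 0 ∧ 1 = 0
(φ ∧ φ) ∧ (¬φ ∧ ψ) = 1 ∧ 0 = 0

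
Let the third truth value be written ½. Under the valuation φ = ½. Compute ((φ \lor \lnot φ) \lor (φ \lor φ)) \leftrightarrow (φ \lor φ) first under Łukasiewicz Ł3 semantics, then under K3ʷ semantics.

In Łukasiewicz Ł3: \lnot φ = \lnot ½ = ½
φ \lor \lnot φ = ½ \lor ½ = ½
φ \lor φ = ½ \lor ½ = ½
(φ \lor \lnot φ) \lor (φ \lor φ) = ½ \lor ½ = ½
φ \lor φ = ½ \lor ½ = ½
((φ \lor \lnot φ) \lor (φ \lor φ)) \leftrightarrow (φ \lor φ) = ½ \leftrightarrow ½ = 1
In K3ʷ: \lnot φ = \lnot ½ = ½
φ \lor \lnot φ = ½ \lor ½ = ½
φ \lor φ = ½ \lor ½ = ½
(φ \lor \lnot φ) \lor (φ \lor φ) = ½ \lor ½ = ½
φ \lor φ = ½ \lor ½ = ½
((φ \lor \lnot φ) \lor (φ \lor φ)) \leftrightarrow (φ \lor φ) = ½ \leftrightarrow ½ = ½
They differ because Łukasiewicz Ł3 and K3ʷ treat ½ differently under the binary connectives.

1; ½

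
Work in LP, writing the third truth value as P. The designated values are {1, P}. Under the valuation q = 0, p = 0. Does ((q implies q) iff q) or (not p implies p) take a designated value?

q implies q = 0 implies 0 = 1
(q implies q) iff q = 1 iff 0 = 0
not p = not 0 = 1
not p implies p = 1 implies 0 = 0
((q implies q) iff q) or (not p implies p) = 0 or 0 = 0
0 ∉ {1, P}.

No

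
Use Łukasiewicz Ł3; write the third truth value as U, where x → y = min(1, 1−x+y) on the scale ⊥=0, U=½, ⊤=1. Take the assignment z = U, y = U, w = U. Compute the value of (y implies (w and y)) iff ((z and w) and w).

U

w and y = U and U = U
y implies (w and y) = U implies U = ⊤  [min(1, 1−½+½)]
z and w = U and U = U
(z and w) and w = U and U = U
(y implies (w and y)) iff ((z and w) and w) = ⊤ iff U = U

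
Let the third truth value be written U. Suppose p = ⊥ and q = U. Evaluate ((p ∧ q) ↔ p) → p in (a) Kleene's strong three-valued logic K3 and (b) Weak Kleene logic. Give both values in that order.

In Kleene's strong three-valued logic K3: p ∧ q = ⊥ ∧ U = ⊥
(p ∧ q) ↔ p = ⊥ ↔ ⊥ = ⊤
((p ∧ q) ↔ p) → p = ⊤ → ⊥ = ⊥
In Weak Kleene logic: p ∧ q = ⊥ ∧ U = U
(p ∧ q) ↔ p = U ↔ ⊥ = U
((p ∧ q) ↔ p) → p = U → ⊥ = U
They differ because Kleene's strong three-valued logic K3 and Weak Kleene logic treat U differently under the binary connectives.

⊥; U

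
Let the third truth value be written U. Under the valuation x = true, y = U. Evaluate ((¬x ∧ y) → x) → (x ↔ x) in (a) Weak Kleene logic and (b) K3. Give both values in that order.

In Weak Kleene logic: ¬x = ¬true = false
¬x ∧ y = false ∧ U = U
(¬x ∧ y) → x = U → true = U  [any arg is the third value ⇒ result is the third value]
x ↔ x = true ↔ true = true
((¬x ∧ y) → x) → (x ↔ x) = U → true = U
In K3: ¬x = ¬true = false
¬x ∧ y = false ∧ U = false
(¬x ∧ y) → x = false → true = true
x ↔ x = true ↔ true = true
((¬x ∧ y) → x) → (x ↔ x) = true → true = true
They differ because Weak Kleene logic and K3 treat U differently under the binary connectives.

U; true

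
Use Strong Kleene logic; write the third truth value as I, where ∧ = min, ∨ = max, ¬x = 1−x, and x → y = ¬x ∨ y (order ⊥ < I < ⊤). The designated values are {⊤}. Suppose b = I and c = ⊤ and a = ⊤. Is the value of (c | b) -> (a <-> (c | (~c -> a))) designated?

Yes

c | b = ⊤ | I = ⊤
~c = ~⊤ = ⊥
~c -> a = ⊥ -> ⊤ = ⊤
c | (~c -> a) = ⊤ | ⊤ = ⊤
a <-> (c | (~c -> a)) = ⊤ <-> ⊤ = ⊤
(c | b) -> (a <-> (c | (~c -> a))) = ⊤ -> ⊤ = ⊤
⊤ ∈ {⊤}.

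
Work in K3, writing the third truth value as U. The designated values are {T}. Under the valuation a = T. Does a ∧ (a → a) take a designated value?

Yes

a → a = T → T = T
a ∧ (a → a) = T ∧ T = T
T ∈ {T}.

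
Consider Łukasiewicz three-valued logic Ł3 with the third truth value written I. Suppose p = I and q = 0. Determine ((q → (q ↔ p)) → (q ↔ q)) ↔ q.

q ↔ p = 0 ↔ I = I  [1 − |0−½|]
q → (q ↔ p) = 0 → I = 1
q ↔ q = 0 ↔ 0 = 1
(q → (q ↔ p)) → (q ↔ q) = 1 → 1 = 1
((q → (q ↔ p)) → (q ↔ q)) ↔ q = 1 ↔ 0 = 0

0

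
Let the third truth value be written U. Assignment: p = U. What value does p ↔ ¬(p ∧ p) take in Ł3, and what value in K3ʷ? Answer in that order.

⊤; U

In Ł3: p ∧ p = U ∧ U = U
¬(p ∧ p) = ¬U = U
p ↔ ¬(p ∧ p) = U ↔ U = ⊤
In K3ʷ: p ∧ p = U ∧ U = U
¬(p ∧ p) = ¬U = U
p ↔ ¬(p ∧ p) = U ↔ U = U
They differ because Ł3 and K3ʷ treat U differently under the binary connectives.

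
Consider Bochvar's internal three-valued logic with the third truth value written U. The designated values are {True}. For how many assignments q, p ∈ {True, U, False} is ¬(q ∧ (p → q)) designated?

Designated under: (q=False, p=True); (q=False, p=False).

2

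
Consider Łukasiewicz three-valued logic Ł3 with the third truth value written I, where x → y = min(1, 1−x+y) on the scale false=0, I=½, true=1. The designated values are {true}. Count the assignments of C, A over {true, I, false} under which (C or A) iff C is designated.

6

Of the 9 assignments, 6 give a value in {true}.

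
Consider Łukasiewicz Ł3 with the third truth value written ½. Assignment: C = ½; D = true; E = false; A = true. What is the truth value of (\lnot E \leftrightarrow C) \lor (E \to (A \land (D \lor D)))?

true

\lnot E = \lnot false = true
\lnot E \leftrightarrow C = true \leftrightarrow ½ = ½  [1 − |1−½|]
D \lor D = true \lor true = true
A \land (D \lor D) = true \land true = true
E \to (A \land (D \lor D)) = false \to true = true
(\lnot E \leftrightarrow C) \lor (E \to (A \land (D \lor D))) = ½ \lor true = true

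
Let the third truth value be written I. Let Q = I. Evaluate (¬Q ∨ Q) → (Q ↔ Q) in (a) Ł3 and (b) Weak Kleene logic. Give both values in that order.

In Ł3: ¬Q = ¬I = I
¬Q ∨ Q = I ∨ I = I
Q ↔ Q = I ↔ I = True  [1 − |½−½|]
(¬Q ∨ Q) → (Q ↔ Q) = I → True = True
In Weak Kleene logic: ¬Q = ¬I = I
¬Q ∨ Q = I ∨ I = I
Q ↔ Q = I ↔ I = I
(¬Q ∨ Q) → (Q ↔ Q) = I → I = I
They differ because Ł3 and Weak Kleene logic treat I differently under the binary connectives.

True; I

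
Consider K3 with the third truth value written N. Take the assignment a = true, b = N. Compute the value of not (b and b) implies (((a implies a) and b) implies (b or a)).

true

b and b = N and N = N
not (b and b) = not N = N
a implies a = true implies true = true
(a implies a) and b = true and N = N
b or a = N or true = true
((a implies a) and b) implies (b or a) = N implies true = true  [not N or true]
not (b and b) implies (((a implies a) and b) implies (b or a)) = N implies true = true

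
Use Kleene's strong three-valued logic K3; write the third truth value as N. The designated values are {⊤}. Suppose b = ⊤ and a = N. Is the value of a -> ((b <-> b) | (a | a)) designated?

b <-> b = ⊤ <-> ⊤ = ⊤
a | a = N | N = N
(b <-> b) | (a | a) = ⊤ | N = ⊤
a -> ((b <-> b) | (a | a)) = N -> ⊤ = ⊤  [~N | ⊤]
⊤ ∈ {⊤}.

Yes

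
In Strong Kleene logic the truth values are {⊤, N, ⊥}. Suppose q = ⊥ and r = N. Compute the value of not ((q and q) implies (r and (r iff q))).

q and q = ⊥ and ⊥ = ⊥
r iff q = N iff ⊥ = N
r and (r iff q) = N and N = N
(q and q) implies (r and (r iff q)) = ⊥ implies N = ⊤
not ((q and q) implies (r and (r iff q))) = not ⊤ = ⊥

⊥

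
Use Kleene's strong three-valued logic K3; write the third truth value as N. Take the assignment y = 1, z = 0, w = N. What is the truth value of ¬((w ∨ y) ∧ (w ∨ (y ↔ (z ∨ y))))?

w ∨ y = N ∨ 1 = 1
z ∨ y = 0 ∨ 1 = 1
y ↔ (z ∨ y) = 1 ↔ 1 = 1
w ∨ (y ↔ (z ∨ y)) = N ∨ 1 = 1
(w ∨ y) ∧ (w ∨ (y ↔ (z ∨ y))) = 1 ∧ 1 = 1
¬((w ∨ y) ∧ (w ∨ (y ↔ (z ∨ y)))) = ¬1 = 0

0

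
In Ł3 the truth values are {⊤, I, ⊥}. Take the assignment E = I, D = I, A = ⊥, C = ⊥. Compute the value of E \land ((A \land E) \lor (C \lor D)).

A \land E = ⊥ \land I = ⊥
C \lor D = ⊥ \lor I = I
(A \land E) \lor (C \lor D) = ⊥ \lor I = I
E \land ((A \land E) \lor (C \lor D)) = I \land I = I

I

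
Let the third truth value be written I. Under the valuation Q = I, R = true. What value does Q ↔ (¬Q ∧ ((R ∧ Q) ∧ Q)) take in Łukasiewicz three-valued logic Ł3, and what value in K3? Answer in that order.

true; I

In Łukasiewicz three-valued logic Ł3: ¬Q = ¬I = I
R ∧ Q = true ∧ I = I
(R ∧ Q) ∧ Q = I ∧ I = I
¬Q ∧ ((R ∧ Q) ∧ Q) = I ∧ I = I
Q ↔ (¬Q ∧ ((R ∧ Q) ∧ Q)) = I ↔ I = true  [1 − |½−½|]
In K3: ¬Q = ¬I = I
R ∧ Q = true ∧ I = I
(R ∧ Q) ∧ Q = I ∧ I = I
¬Q ∧ ((R ∧ Q) ∧ Q) = I ∧ I = I
Q ↔ (¬Q ∧ ((R ∧ Q) ∧ Q)) = I ↔ I = I
They differ because Łukasiewicz three-valued logic Ł3 and K3 treat I differently under implication.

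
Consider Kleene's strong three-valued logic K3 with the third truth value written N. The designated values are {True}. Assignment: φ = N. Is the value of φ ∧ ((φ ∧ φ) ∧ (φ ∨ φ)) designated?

No

φ ∧ φ = N ∧ N = N
φ ∨ φ = N ∨ N = N
(φ ∧ φ) ∧ (φ ∨ φ) = N ∧ N = N
φ ∧ ((φ ∧ φ) ∧ (φ ∨ φ)) = N ∧ N = N
N ∉ {True}.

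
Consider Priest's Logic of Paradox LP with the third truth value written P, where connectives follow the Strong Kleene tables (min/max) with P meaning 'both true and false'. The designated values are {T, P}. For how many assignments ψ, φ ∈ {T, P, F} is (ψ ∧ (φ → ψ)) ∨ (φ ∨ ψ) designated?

Of the 9 assignments, 8 give a value in {T, P}.

8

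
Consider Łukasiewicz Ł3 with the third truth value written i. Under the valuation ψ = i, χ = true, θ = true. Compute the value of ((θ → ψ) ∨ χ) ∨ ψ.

true

θ → ψ = true → i = i
(θ → ψ) ∨ χ = i ∨ true = true
((θ → ψ) ∨ χ) ∨ ψ = true ∨ i = true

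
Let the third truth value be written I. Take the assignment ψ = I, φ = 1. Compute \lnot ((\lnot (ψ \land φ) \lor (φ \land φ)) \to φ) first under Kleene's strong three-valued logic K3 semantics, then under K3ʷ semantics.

In Kleene's strong three-valued logic K3: ψ \land φ = I \land 1 = I
\lnot (ψ \land φ) = \lnot I = I
φ \land φ = 1 \land 1 = 1
\lnot (ψ \land φ) \lor (φ \land φ) = I \lor 1 = 1
(\lnot (ψ \land φ) \lor (φ \land φ)) \to φ = 1 \to 1 = 1
\lnot ((\lnot (ψ \land φ) \lor (φ \land φ)) \to φ) = \lnot 1 = 0
In K3ʷ: ψ \land φ = I \land 1 = I
\lnot (ψ \land φ) = \lnot I = I
φ \land φ = 1 \land 1 = 1
\lnot (ψ \land φ) \lor (φ \land φ) = I \lor 1 = I
(\lnot (ψ \land φ) \lor (φ \land φ)) \to φ = I \to 1 = I  [any arg is the third value ⇒ result is the third value]
\lnot ((\lnot (ψ \land φ) \lor (φ \land φ)) \to φ) = \lnot I = I
They differ because Kleene's strong three-valued logic K3 and K3ʷ treat I differently under the binary connectives.

0; I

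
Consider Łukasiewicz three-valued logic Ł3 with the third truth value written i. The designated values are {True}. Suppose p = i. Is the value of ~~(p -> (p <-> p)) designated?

Yes

p <-> p = i <-> i = True
p -> (p <-> p) = i -> True = True
~(p -> (p <-> p)) = ~True = False
~~(p -> (p <-> p)) = ~False = True
True ∈ {True}.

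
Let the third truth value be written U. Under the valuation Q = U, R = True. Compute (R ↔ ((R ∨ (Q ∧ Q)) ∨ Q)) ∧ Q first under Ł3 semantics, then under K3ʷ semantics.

U; U

In Ł3: Q ∧ Q = U ∧ U = U
R ∨ (Q ∧ Q) = True ∨ U = True
(R ∨ (Q ∧ Q)) ∨ Q = True ∨ U = True
R ↔ ((R ∨ (Q ∧ Q)) ∨ Q) = True ↔ True = True
(R ↔ ((R ∨ (Q ∧ Q)) ∨ Q)) ∧ Q = True ∧ U = U
In K3ʷ: Q ∧ Q = U ∧ U = U
R ∨ (Q ∧ Q) = True ∨ U = U
(R ∨ (Q ∧ Q)) ∨ Q = U ∨ U = U
R ↔ ((R ∨ (Q ∧ Q)) ∨ Q) = True ↔ U = U
(R ↔ ((R ∨ (Q ∧ Q)) ∨ Q)) ∧ Q = U ∧ U = U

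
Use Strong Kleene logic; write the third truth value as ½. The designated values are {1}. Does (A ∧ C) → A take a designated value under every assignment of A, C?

No

Countermodel: A=½, C=1 gives ½, which is not designated.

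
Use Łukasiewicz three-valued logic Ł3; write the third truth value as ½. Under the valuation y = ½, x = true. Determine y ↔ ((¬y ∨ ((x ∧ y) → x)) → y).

¬y = ¬½ = ½
x ∧ y = true ∧ ½ = ½
(x ∧ y) → x = ½ → true = true  [min(1, 1−½+1)]
¬y ∨ ((x ∧ y) → x) = ½ ∨ true = true
(¬y ∨ ((x ∧ y) → x)) → y = true → ½ = ½
y ↔ ((¬y ∨ ((x ∧ y) → x)) → y) = ½ ↔ ½ = true

true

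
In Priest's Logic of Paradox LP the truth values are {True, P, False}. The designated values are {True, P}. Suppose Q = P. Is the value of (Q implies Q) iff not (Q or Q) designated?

Q implies Q = P implies P = P
Q or Q = P or P = P
not (Q or Q) = not P = P
(Q implies Q) iff not (Q or Q) = P iff P = P
P ∈ {True, P}.

Yes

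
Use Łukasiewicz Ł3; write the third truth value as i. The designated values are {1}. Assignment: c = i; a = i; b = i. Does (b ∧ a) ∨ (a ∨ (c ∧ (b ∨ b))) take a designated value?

No

b ∧ a = i ∧ i = i
b ∨ b = i ∨ i = i
c ∧ (b ∨ b) = i ∧ i = i
a ∨ (c ∧ (b ∨ b)) = i ∨ i = i
(b ∧ a) ∨ (a ∨ (c ∧ (b ∨ b))) = i ∨ i = i
i ∉ {1}.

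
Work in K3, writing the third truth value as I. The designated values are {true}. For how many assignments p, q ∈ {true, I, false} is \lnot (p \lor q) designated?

Designated under: (p=false, q=false).

1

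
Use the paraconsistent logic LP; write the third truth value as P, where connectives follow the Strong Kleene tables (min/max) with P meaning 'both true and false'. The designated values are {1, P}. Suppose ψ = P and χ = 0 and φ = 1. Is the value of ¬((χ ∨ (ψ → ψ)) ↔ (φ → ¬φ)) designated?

ψ → ψ = P → P = P
χ ∨ (ψ → ψ) = 0 ∨ P = P
¬φ = ¬1 = 0
φ → ¬φ = 1 → 0 = 0
(χ ∨ (ψ → ψ)) ↔ (φ → ¬φ) = P ↔ 0 = P
¬((χ ∨ (ψ → ψ)) ↔ (φ → ¬φ)) = ¬P = P
P ∈ {1, P}.

Yes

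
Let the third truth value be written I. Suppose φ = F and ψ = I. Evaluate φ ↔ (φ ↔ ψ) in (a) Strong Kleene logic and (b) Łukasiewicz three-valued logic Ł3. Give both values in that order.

I; I

In Strong Kleene logic: φ ↔ ψ = F ↔ I = I
φ ↔ (φ ↔ ψ) = F ↔ I = I
In Łukasiewicz three-valued logic Ł3: φ ↔ ψ = F ↔ I = I  [1 − |0−½|]
φ ↔ (φ ↔ ψ) = F ↔ I = I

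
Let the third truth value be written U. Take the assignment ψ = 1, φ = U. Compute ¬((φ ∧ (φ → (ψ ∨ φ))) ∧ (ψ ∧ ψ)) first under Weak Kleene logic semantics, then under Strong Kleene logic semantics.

In Weak Kleene logic: ψ ∨ φ = 1 ∨ U = U
φ → (ψ ∨ φ) = U → U = U  [any arg is the third value ⇒ result is the third value]
φ ∧ (φ → (ψ ∨ φ)) = U ∧ U = U
ψ ∧ ψ = 1 ∧ 1 = 1
(φ ∧ (φ → (ψ ∨ φ))) ∧ (ψ ∧ ψ) = U ∧ 1 = U
¬((φ ∧ (φ → (ψ ∨ φ))) ∧ (ψ ∧ ψ)) = ¬U = U
In Strong Kleene logic: ψ ∨ φ = 1 ∨ U = 1
φ → (ψ ∨ φ) = U → 1 = 1  [¬U ∨ 1]
φ ∧ (φ → (ψ ∨ φ)) = U ∧ 1 = U
ψ ∧ ψ = 1 ∧ 1 = 1
(φ ∧ (φ → (ψ ∨ φ))) ∧ (ψ ∧ ψ) = U ∧ 1 = U
¬((φ ∧ (φ → (ψ ∨ φ))) ∧ (ψ ∧ ψ)) = ¬U = U

U; U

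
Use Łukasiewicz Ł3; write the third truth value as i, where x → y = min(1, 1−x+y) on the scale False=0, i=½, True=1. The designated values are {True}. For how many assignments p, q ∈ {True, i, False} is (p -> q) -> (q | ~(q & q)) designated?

Of the 9 assignments, 7 give a value in {True}.

7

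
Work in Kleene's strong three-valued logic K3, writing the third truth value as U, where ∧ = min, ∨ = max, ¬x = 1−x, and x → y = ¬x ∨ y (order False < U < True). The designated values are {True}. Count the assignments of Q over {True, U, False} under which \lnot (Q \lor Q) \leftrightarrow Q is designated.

0

Q=True: False ·
Q=U: U ·
Q=False: False ·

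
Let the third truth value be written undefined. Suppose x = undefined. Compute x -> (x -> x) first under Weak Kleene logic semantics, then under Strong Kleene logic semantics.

In Weak Kleene logic: x -> x = undefined -> undefined = undefined  [any arg is the third value ⇒ result is the third value]
x -> (x -> x) = undefined -> undefined = undefined
In Strong Kleene logic: x -> x = undefined -> undefined = undefined  [~undefined | undefined]
x -> (x -> x) = undefined -> undefined = undefined

undefined; undefined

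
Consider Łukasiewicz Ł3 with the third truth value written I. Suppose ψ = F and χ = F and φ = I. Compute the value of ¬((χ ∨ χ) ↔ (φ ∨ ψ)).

I

χ ∨ χ = F ∨ F = F
φ ∨ ψ = I ∨ F = I
(χ ∨ χ) ↔ (φ ∨ ψ) = F ↔ I = I  [1 − |0−½|]
¬((χ ∨ χ) ↔ (φ ∨ ψ)) = ¬I = I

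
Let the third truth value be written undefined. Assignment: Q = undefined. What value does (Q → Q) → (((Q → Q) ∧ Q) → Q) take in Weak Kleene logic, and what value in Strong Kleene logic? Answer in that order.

undefined; undefined

In Weak Kleene logic: Q → Q = undefined → undefined = undefined  [any arg is the third value ⇒ result is the third value]
Q → Q = undefined → undefined = undefined
(Q → Q) ∧ Q = undefined ∧ undefined = undefined
((Q → Q) ∧ Q) → Q = undefined → undefined = undefined
(Q → Q) → (((Q → Q) ∧ Q) → Q) = undefined → undefined = undefined
In Strong Kleene logic: Q → Q = undefined → undefined = undefined  [¬undefined ∨ undefined]
Q → Q = undefined → undefined = undefined
(Q → Q) ∧ Q = undefined ∧ undefined = undefined
((Q → Q) ∧ Q) → Q = undefined → undefined = undefined
(Q → Q) → (((Q → Q) ∧ Q) → Q) = undefined → undefined = undefined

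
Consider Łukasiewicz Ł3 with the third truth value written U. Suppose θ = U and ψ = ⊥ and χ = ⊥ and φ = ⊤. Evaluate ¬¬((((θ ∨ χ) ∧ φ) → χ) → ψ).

θ ∨ χ = U ∨ ⊥ = U
(θ ∨ χ) ∧ φ = U ∧ ⊤ = U
((θ ∨ χ) ∧ φ) → χ = U → ⊥ = U
(((θ ∨ χ) ∧ φ) → χ) → ψ = U → ⊥ = U
¬((((θ ∨ χ) ∧ φ) → χ) → ψ) = ¬U = U
¬¬((((θ ∨ χ) ∧ φ) → χ) → ψ) = ¬U = U

U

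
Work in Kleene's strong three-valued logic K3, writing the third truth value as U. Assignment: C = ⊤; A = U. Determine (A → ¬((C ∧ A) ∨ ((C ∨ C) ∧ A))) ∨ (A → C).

C ∧ A = ⊤ ∧ U = U
C ∨ C = ⊤ ∨ ⊤ = ⊤
(C ∨ C) ∧ A = ⊤ ∧ U = U
(C ∧ A) ∨ ((C ∨ C) ∧ A) = U ∨ U = U
¬((C ∧ A) ∨ ((C ∨ C) ∧ A)) = ¬U = U
A → ¬((C ∧ A) ∨ ((C ∨ C) ∧ A)) = U → U = U  [¬U ∨ U]
A → C = U → ⊤ = ⊤
(A → ¬((C ∧ A) ∨ ((C ∨ C) ∧ A))) ∨ (A → C) = U ∨ ⊤ = ⊤

⊤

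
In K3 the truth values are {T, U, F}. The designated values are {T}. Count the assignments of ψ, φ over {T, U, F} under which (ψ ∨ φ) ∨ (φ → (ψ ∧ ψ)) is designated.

Of the 9 assignments, 7 give a value in {T}.

7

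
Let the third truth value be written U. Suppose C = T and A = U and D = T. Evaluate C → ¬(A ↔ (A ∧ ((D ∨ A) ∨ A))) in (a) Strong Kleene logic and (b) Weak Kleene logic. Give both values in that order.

In Strong Kleene logic: D ∨ A = T ∨ U = T
(D ∨ A) ∨ A = T ∨ U = T
A ∧ ((D ∨ A) ∨ A) = U ∧ T = U
A ↔ (A ∧ ((D ∨ A) ∨ A)) = U ↔ U = U
¬(A ↔ (A ∧ ((D ∨ A) ∨ A))) = ¬U = U
C → ¬(A ↔ (A ∧ ((D ∨ A) ∨ A))) = T → U = U  [¬T ∨ U]
In Weak Kleene logic: D ∨ A = T ∨ U = U
(D ∨ A) ∨ A = U ∨ U = U
A ∧ ((D ∨ A) ∨ A) = U ∧ U = U
A ↔ (A ∧ ((D ∨ A) ∨ A)) = U ↔ U = U
¬(A ↔ (A ∧ ((D ∨ A) ∨ A))) = ¬U = U
C → ¬(A ↔ (A ∧ ((D ∨ A) ∨ A))) = T → U = U

U; U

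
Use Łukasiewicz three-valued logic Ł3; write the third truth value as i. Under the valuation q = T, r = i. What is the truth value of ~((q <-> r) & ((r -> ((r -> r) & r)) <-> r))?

q <-> r = T <-> i = i
r -> r = i -> i = T
(r -> r) & r = T & i = i
r -> ((r -> r) & r) = i -> i = T
(r -> ((r -> r) & r)) <-> r = T <-> i = i
(q <-> r) & ((r -> ((r -> r) & r)) <-> r) = i & i = i
~((q <-> r) & ((r -> ((r -> r) & r)) <-> r)) = ~i = i

i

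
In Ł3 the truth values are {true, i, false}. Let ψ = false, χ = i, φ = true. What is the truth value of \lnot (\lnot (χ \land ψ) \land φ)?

false

χ \land ψ = i \land false = false
\lnot (χ \land ψ) = \lnot false = true
\lnot (χ \land ψ) \land φ = true \land true = true
\lnot (\lnot (χ \land ψ) \land φ) = \lnot true = false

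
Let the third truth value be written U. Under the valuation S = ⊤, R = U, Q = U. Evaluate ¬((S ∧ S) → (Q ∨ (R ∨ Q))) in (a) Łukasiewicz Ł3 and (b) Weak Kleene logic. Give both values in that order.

U; U

In Łukasiewicz Ł3: S ∧ S = ⊤ ∧ ⊤ = ⊤
R ∨ Q = U ∨ U = U
Q ∨ (R ∨ Q) = U ∨ U = U
(S ∧ S) → (Q ∨ (R ∨ Q)) = ⊤ → U = U
¬((S ∧ S) → (Q ∨ (R ∨ Q))) = ¬U = U
In Weak Kleene logic: S ∧ S = ⊤ ∧ ⊤ = ⊤
R ∨ Q = U ∨ U = U
Q ∨ (R ∨ Q) = U ∨ U = U
(S ∧ S) → (Q ∨ (R ∨ Q)) = ⊤ → U = U
¬((S ∧ S) → (Q ∨ (R ∨ Q))) = ¬U = U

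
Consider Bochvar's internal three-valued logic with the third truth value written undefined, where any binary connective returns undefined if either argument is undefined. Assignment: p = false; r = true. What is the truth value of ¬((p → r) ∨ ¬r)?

p → r = false → true = true
¬r = ¬true = false
(p → r) ∨ ¬r = true ∨ false = true
¬((p → r) ∨ ¬r) = ¬true = false

false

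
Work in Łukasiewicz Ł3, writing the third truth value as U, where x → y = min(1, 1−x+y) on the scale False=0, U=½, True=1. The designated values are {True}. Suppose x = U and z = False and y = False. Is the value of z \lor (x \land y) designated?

No

x \land y = U \land False = False
z \lor (x \land y) = False \lor False = False
False ∉ {True}.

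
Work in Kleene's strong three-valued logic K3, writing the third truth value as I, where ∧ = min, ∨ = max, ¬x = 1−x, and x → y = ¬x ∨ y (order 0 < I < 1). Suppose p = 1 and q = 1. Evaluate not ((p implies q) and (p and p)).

p implies q = 1 implies 1 = 1
p and p = 1 and 1 = 1
(p implies q) and (p and p) = 1 and 1 = 1
not ((p implies q) and (p and p)) = not 1 = 0

0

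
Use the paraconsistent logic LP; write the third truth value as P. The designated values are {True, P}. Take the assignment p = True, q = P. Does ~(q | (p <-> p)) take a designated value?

No

p <-> p = True <-> True = True
q | (p <-> p) = P | True = True
~(q | (p <-> p)) = ~True = False
False ∉ {True, P}.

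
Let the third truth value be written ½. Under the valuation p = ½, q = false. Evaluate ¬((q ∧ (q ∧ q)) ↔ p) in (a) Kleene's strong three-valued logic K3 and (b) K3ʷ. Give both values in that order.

½; ½

In Kleene's strong three-valued logic K3: q ∧ q = false ∧ false = false
q ∧ (q ∧ q) = false ∧ false = false
(q ∧ (q ∧ q)) ↔ p = false ↔ ½ = ½
¬((q ∧ (q ∧ q)) ↔ p) = ¬½ = ½
In K3ʷ: q ∧ q = false ∧ false = false
q ∧ (q ∧ q) = false ∧ false = false
(q ∧ (q ∧ q)) ↔ p = false ↔ ½ = ½
¬((q ∧ (q ∧ q)) ↔ p) = ¬½ = ½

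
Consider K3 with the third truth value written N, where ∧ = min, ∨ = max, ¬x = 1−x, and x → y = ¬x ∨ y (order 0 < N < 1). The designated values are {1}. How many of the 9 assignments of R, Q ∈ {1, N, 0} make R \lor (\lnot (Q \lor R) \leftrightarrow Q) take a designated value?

3

Designated under: (R=1, Q=1); (R=1, Q=N); (R=1, Q=0).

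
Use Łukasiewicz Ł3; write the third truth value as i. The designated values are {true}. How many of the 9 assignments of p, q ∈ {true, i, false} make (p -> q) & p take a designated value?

1

Designated under: (p=true, q=true).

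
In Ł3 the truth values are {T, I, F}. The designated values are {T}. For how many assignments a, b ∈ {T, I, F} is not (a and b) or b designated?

7

Of the 9 assignments, 7 give a value in {T}.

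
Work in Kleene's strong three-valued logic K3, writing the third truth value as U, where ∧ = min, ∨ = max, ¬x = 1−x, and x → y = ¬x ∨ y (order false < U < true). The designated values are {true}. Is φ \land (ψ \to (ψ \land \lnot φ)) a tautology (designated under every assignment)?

Countermodel: φ=true, ψ=true gives false, which is not designated.

No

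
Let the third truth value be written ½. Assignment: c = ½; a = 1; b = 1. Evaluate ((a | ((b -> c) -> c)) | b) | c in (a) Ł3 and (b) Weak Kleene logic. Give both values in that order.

1; ½

In Ł3: b -> c = 1 -> ½ = ½  [min(1, 1−1+½)]
(b -> c) -> c = ½ -> ½ = 1
a | ((b -> c) -> c) = 1 | 1 = 1
(a | ((b -> c) -> c)) | b = 1 | 1 = 1
((a | ((b -> c) -> c)) | b) | c = 1 | ½ = 1
In Weak Kleene logic: b -> c = 1 -> ½ = ½  [any arg is the third value ⇒ result is the third value]
(b -> c) -> c = ½ -> ½ = ½
a | ((b -> c) -> c) = 1 | ½ = ½
(a | ((b -> c) -> c)) | b = ½ | 1 = ½
((a | ((b -> c) -> c)) | b) | c = ½ | ½ = ½
They differ because Ł3 and Weak Kleene logic treat ½ differently under the binary connectives.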